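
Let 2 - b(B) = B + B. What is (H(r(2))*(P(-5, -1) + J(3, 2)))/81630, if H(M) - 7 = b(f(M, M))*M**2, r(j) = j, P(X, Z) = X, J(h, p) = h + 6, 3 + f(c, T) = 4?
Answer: 14/40815 ≈ 0.00034301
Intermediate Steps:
f(c, T) = 1 (f(c, T) = -3 + 4 = 1)
J(h, p) = 6 + h
b(B) = 2 - 2*B (b(B) = 2 - (B + B) = 2 - 2*B)
H(M) = 7 (H(M) = 7 + (2 - 2*1)*M**2 = 7 + (2 - 2)*M**2 = 7 + 0*M**2 = 7 + 0 = 7)
(H(r(2))*(P(-5, -1) + J(3, 2)))/81630 = (7*(-5 + (6 + 3)))/81630 = (7*(-5 + 9))*(1/81630) = (7*4)*(1/81630) = 28*(1/81630) = 14/40815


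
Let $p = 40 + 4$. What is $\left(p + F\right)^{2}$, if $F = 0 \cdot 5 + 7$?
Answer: $2601$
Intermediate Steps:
$F = 7$ ($F = 0 + 7 = 7$)
$p = 44$
$\left(p + F\right)^{2} = \left(44 + 7\right)^{2} = 51^{2} = 2601$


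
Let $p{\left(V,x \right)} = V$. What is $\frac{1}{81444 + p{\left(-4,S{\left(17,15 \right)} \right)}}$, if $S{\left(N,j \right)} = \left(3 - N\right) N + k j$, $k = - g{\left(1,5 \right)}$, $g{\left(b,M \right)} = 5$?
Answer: $\frac{1}{81440} \approx 1.2279 \cdot 10^{-5}$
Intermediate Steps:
$k = -5$ ($k = \left(-1\right) 5 = -5$)
$S{\left(N,j \right)} = - 5 j + N \left(3 - N\right)$ ($S{\left(N,j \right)} = \left(3 - N\right) N - 5 j = N \left(3 - N\right) - 5 j = - 5 j + N \left(3 - N\right)$)
$\frac{1}{81444 + p{\left(-4,S{\left(17,15 \right)} \right)}} = \frac{1}{81444 - 4} = \frac{1}{81440}$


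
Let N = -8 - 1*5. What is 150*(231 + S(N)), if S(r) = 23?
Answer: 38100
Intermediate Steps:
N = -13 (N = -8 - 5 = -13)
150*(231 + S(N)) = 150*(231 + 23) = 150*254 = 38100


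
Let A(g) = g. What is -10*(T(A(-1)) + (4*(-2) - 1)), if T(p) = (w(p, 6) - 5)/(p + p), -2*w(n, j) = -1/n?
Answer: 125/2 ≈ 62.500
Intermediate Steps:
w(n, j) = 1/(2*n) (w(n, j) = -(-1)/(2*n) = 1/(2*n))
T(p) = (-5 + 1/(2*p))/(2*p) (T(p) = (1/(2*p) - 5)/(p + p) = (-5 + 1/(2*p))/((2*p)) = (-5 + 1/(2*p))*(1/(2*p)) = (-5 + 1/(2*p))/(2*p))
-10*(T(A(-1)) + (4*(-2) - 1)) = -10*((1/4)*(1 - 10*(-1))/(-1)**2 + (4*(-2) - 1)) = -10*((1/4)*1*(1 + 10) + (-8 - 1)) = -10*((1/4)*1*11 - 9) = -10*(11/4 - 9) = -10*(-25/4) = 125/2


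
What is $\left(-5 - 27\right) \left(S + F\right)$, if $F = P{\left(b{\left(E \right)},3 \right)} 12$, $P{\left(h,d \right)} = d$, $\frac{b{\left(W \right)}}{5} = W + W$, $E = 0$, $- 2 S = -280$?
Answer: $-5632$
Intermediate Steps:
$S = 140$ ($S = \left(- \frac{1}{2}\right) \left(-280\right) = 140$)
$b{\left(W \right)} = 10 W$ ($b{\left(W \right)} = 5 \left(W + W\right) = 5 \cdot 2 W = 10 W$)
$F = 36$ ($F = 3 \cdot 12 = 36$)
$\left(-5 - 27\right) \left(S + F\right) = \left(-5 - 27\right) \left(140 + 36\right) = \left(-5 - 27\right) 176 = \left(-32\right) 176 = -5632$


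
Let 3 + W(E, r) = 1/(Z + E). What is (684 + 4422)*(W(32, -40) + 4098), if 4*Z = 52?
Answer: 313637752/15 ≈ 2.0909e+7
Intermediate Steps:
Z = 13 (Z = (1/4)*52 = 13)
W(E, r) = -3 + 1/(13 + E)
(684 + 4422)*(W(32, -40) + 4098) = (684 + 4422)*((-38 - 3*32)/(13 + 32) + 4098) = 5106*((-38 - 96)/45 + 4098) = 5106*((1/45)*(-134) + 4098) = 5106*(-134/45 + 4098) = 5106*(184276/45) = 313637752/15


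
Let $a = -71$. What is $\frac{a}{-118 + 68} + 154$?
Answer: $\frac{7771}{50} \approx 155.42$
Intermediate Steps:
$\frac{a}{-118 + 68} + 154 = \frac{1}{-118 + 68} \left(-71\right) + 154 = \frac{1}{-50} \left(-71\right) + 154 = \left(- \frac{1}{50}\right) \left(-71\right) + 154 = \frac{71}{50} + 154 = \frac{7771}{50}$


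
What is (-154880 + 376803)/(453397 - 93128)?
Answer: 17071/27713 ≈ 0.61599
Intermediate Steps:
(-154880 + 376803)/(453397 - 93128) = 221923/360269 = 221923*(1/360269) = 17071/27713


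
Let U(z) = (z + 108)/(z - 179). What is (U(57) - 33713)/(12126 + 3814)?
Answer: -4113151/1944680 ≈ -2.1151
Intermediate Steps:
U(z) = (108 + z)/(-179 + z)
(U(57) - 33713)/(12126 + 3814) = ((108 + 57)/(-179 + 57) - 33713)/(12126 + 3814) = (165/(-122) - 33713)/15940 = (-1/122*165 - 33713)*(1/15940) = (-165/122 - 33713)*(1/15940) = -4113151/122*1/15940 = -4113151/1944680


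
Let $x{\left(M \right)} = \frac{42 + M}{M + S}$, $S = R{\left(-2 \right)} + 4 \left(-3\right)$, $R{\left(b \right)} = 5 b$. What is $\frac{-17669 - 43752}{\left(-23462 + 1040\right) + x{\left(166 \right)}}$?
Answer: $\frac{552789}{201785} \approx 2.7395$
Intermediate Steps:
$S = -22$ ($S = 5 \left(-2\right) + 4 \left(-3\right) = -10 - 12 = -22$)
$x{\left(M \right)} = \frac{42 + M}{-22 + M}$ ($x{\left(M \right)} = \frac{42 + M}{M - 22} = \frac{42 + M}{-22 + M}$)
$\frac{-17669 - 43752}{\left(-23462 + 1040\right) + x{\left(166 \right)}} = \frac{-17669 - 43752}{\left(-23462 + 1040\right) + \frac{42 + 166}{-22 + 166}} = \frac{-17669 - 43752}{-22422 + \frac{1}{144} \cdot 208} = - \frac{61421}{-22422 + \frac{1}{144} \cdot 208} = - \frac{61421}{-22422 + \frac{13}{9}} = - \frac{61421}{- \frac{201785}{9}} = \left(-61421\right) \left(- \frac{9}{201785}\right) = \frac{552789}{201785}$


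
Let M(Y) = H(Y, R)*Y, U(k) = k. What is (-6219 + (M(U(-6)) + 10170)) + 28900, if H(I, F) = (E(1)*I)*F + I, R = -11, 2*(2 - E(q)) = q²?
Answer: 32293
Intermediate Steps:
E(q) = 2 - q²/2
H(I, F) = I + 3*F*I/2 (H(I, F) = ((2 - ½*1²)*I)*F + I = ((2 - ½*1)*I)*F + I = ((2 - ½)*I)*F + I = (3*I/2)*F + I = 3*F*I/2 + I = I + 3*F*I/2)
M(Y) = -31*Y²/2 (M(Y) = (Y*(2 + 3*(-11))/2)*Y = (Y*(2 - 33)/2)*Y = ((½)*Y*(-31))*Y = (-31*Y/2)*Y = -31*Y²/2)
(-6219 + (M(U(-6)) + 10170)) + 28900 = (-6219 + (-31/2*(-6)² + 10170)) + 28900 = (-6219 + (-31/2*36 + 10170)) + 28900 = (-6219 + (-558 + 10170)) + 28900 = (-6219 + 9612) + 28900 = 3393 + 28900 = 32293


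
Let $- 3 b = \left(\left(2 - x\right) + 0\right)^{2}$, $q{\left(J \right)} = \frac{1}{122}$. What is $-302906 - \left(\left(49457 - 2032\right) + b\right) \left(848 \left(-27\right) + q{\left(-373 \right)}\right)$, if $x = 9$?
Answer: $\frac{198585293345}{183} \approx 1.0852 \cdot 10^{9}$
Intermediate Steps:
$q{\left(J \right)} = \frac{1}{122}$
$b = - \frac{49}{3}$ ($b = - \frac{\left(\left(2 - 9\right) + 0\right)^{2}}{3} = - \frac{\left(-7 + 0\right)^{2}}{3} = - \frac{\left(-7\right)^{2}}{3} = \left(- \frac{1}{3}\right) 49 = - \frac{49}{3} \approx -16.333$)
$-302906 - \left(\left(49457 - 2032\right) + b\right) \left(848 \left(-27\right) + q{\left(-373 \right)}\right) = -302906 - \left(\left(49457 - 2032\right) - \frac{49}{3}\right) \left(848 \left(-27\right) + \frac{1}{122}\right) = -302906 - \left(\left(49457 - 2032\right) - \frac{49}{3}\right) \left(-22896 + \frac{1}{122}\right) = -302906 - \left(47425 - \frac{49}{3}\right) \left(- \frac{2793311}{122}\right) = -302906 - \frac{142226}{3} \left(- \frac{2793311}{122}\right) = -302906 - - \frac{198640725143}{183} = -302906 + \frac{198640725143}{183} = \frac{198585293345}{183}$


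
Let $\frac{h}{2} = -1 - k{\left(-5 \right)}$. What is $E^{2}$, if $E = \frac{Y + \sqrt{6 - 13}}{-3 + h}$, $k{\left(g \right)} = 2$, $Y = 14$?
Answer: $\frac{\left(14 + i \sqrt{7}\right)^{2}}{81} \approx 2.3333 + 0.91458 i$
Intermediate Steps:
$h = -6$ ($h = 2 \left(-1 - 2\right) = 2 \left(-3\right) = -6$)
$E = - \frac{14}{9} - \frac{i \sqrt{7}}{9}$ ($E = \frac{14 + \sqrt{6 - 13}}{-3 - 6} = \frac{14 + \sqrt{-7}}{-9} = \left(14 + i \sqrt{7}\right) \left(- \frac{1}{9}\right) = - \frac{14}{9} - \frac{i \sqrt{7}}{9} \approx -1.5556 - 0.29397 i$)
$E^{2} = \left(- \frac{14}{9} - \frac{i \sqrt{7}}{9}\right)^{2}$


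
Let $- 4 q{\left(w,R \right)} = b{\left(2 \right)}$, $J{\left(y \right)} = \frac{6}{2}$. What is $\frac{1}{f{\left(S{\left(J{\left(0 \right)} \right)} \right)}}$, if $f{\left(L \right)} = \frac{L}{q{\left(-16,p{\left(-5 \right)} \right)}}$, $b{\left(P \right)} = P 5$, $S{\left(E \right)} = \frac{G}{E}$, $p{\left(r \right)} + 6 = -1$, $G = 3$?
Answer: $- \frac{5}{2} \approx -2.5$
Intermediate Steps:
$J{\left(y \right)} = 3$ ($J{\left(y \right)} = 6 \cdot \frac{1}{2} = 3$)
$p{\left(r \right)} = -7$ ($p{\left(r \right)} = -6 - 1 = -7$)
$S{\left(E \right)} = \frac{3}{E}$
$b{\left(P \right)} = 5 P$
$q{\left(w,R \right)} = - \frac{5}{2}$ ($q{\left(w,R \right)} = - \frac{5 \cdot 2}{4} = \left(- \frac{1}{4}\right) 10 = - \frac{5}{2}$)
$f{\left(L \right)} = - \frac{2 L}{5}$ ($f{\left(L \right)} = \frac{L}{- \frac{5}{2}} = L \left(- \frac{2}{5}\right) = - \frac{2 L}{5}$)
$\frac{1}{f{\left(S{\left(J{\left(0 \right)} \right)} \right)}} = \frac{1}{\left(- \frac{2}{5}\right) \frac{3}{3}} = \frac{1}{\left(- \frac{2}{5}\right) 3 \cdot \frac{1}{3}} = \frac{1}{\left(- \frac{2}{5}\right) 1} = \frac{1}{- \frac{2}{5}} = - \frac{5}{2}$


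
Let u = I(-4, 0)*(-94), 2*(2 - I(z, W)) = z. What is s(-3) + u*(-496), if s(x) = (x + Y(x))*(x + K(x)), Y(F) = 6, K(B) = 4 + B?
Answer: 186490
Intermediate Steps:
I(z, W) = 2 - z/2
u = -376 (u = (2 - ½*(-4))*(-94) = (2 + 2)*(-94) = 4*(-94) = -376)
s(x) = (4 + 2*x)*(6 + x) (s(x) = (x + 6)*(x + (4 + x)) = (6 + x)*(4 + 2*x) = (4 + 2*x)*(6 + x))
s(-3) + u*(-496) = (24 + 2*(-3)² + 16*(-3)) - 376*(-496) = (24 + 2*9 - 48) + 186496 = (24 + 18 - 48) + 186496 = -6 + 186496 = 186490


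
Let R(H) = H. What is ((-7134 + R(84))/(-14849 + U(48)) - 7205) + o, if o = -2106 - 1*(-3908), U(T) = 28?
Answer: -80070813/14821 ≈ -5402.5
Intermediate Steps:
o = 1802 (o = -2106 + 3908 = 1802)
((-7134 + R(84))/(-14849 + U(48)) - 7205) + o = ((-7134 + 84)/(-14849 + 28) - 7205) + 1802 = (-7050/(-14821) - 7205) + 1802 = (-7050*(-1/14821) - 7205) + 1802 = (7050/14821 - 7205) + 1802 = -106778255/14821 + 1802 = -80070813/14821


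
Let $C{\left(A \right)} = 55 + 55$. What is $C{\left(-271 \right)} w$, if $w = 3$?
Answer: $330$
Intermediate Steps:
$C{\left(A \right)} = 110$
$C{\left(-271 \right)} w = 110 \cdot 3 = 330$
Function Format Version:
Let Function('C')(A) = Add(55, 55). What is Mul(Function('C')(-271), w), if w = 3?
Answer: 330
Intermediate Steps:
Function('C')(A) = 110
Mul(Function('C')(-271), w) = Mul(110, 3) = 330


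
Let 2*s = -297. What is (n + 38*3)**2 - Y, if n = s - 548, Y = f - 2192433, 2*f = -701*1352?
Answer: 12022461/4 ≈ 3.0056e+6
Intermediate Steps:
f = -473876 (f = (-701*1352)/2 = (1/2)*(-947752) = -473876)
s = -297/2 (s = (1/2)*(-297) = -297/2 ≈ -148.50)
Y = -2666309 (Y = -473876 - 2192433 = -2666309)
n = -1393/2 (n = -297/2 - 548 = -1393/2 ≈ -696.50)
(n + 38*3)**2 - Y = (-1393/2 + 38*3)**2 - 1*(-2666309) = (-1393/2 + 114)**2 + 2666309 = (-1165/2)**2 + 2666309 = 1357225/4 + 2666309 = 12022461/4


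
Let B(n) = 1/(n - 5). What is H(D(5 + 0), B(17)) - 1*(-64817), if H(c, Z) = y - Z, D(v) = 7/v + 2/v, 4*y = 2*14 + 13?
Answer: 388963/6 ≈ 64827.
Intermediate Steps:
y = 41/4 (y = (2*14 + 13)/4 = (28 + 13)/4 = (1/4)*41 = 41/4 ≈ 10.250)
B(n) = 1/(-5 + n)
D(v) = 9/v
H(c, Z) = 41/4 - Z
H(D(5 + 0), B(17)) - 1*(-64817) = (41/4 - 1/(-5 + 17)) - 1*(-64817) = (41/4 - 1/12) + 64817 = 61/6 + 64817 = 388963/6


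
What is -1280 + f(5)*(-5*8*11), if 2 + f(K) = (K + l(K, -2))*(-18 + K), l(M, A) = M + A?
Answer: 45360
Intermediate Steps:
l(M, A) = A + M
f(K) = -2 + (-18 + K)*(-2 + 2*K) (f(K) = -2 + (K + (-2 + K))*(-18 + K) = -2 + (-2 + 2*K)*(-18 + K) = -2 + (-18 + K)*(-2 + 2*K))
-1280 + f(5)*(-5*8*11) = -1280 + (34 - 38*5 + 2*5²)*(-5*8*11) = -1280 + (34 - 190 + 2*25)*(-40*11) = -1280 + (34 - 190 + 50)*(-440) = -1280 - 106*(-440) = -1280 + 46640 = 45360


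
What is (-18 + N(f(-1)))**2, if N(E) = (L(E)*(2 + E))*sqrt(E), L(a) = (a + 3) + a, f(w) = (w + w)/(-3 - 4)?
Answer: 5765468/16807 - 14400*sqrt(14)/343 ≈ 185.96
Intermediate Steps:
f(w) = -2*w/7 (f(w) = (2*w)/(-7) = (2*w)*(-1/7) = -2*w/7)
L(a) = 3 + 2*a (L(a) = (3 + a) + a = 3 + 2*a)
N(E) = sqrt(E)*(2 + E)*(3 + 2*E) (N(E) = ((3 + 2*E)*(2 + E))*sqrt(E) = ((2 + E)*(3 + 2*E))*sqrt(E) = sqrt(E)*(2 + E)*(3 + 2*E))
(-18 + N(f(-1)))**2 = (-18 + sqrt(-2/7*(-1))*(2 - 2/7*(-1))*(3 + 2*(-2/7*(-1))))**2 = (-18 + sqrt(2/7)*(2 + 2/7)*(3 + 2*(2/7)))**2 = (-18 + (sqrt(14)/7)*(16/7)*(3 + 4/7))**2 = (-18 + (sqrt(14)/7)*(16/7)*(25/7))**2 = (-18 + 400*sqrt(14)/343)**2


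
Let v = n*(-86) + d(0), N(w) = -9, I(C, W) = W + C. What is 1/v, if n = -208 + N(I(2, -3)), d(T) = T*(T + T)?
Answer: 1/18662 ≈ 5.3585e-5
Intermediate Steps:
d(T) = 2*T² (d(T) = T*(2*T) = 2*T²)
I(C, W) = C + W
n = -217 (n = -208 - 9 = -217)
v = 18662 (v = -217*(-86) + 2*0² = 18662 + 2*0 = 18662 + 0 = 18662)
1/v = 1/18662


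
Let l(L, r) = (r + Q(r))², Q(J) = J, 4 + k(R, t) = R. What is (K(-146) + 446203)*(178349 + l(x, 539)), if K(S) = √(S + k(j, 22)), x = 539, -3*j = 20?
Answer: 598105225899 + 446811*I*√1410 ≈ 5.9811e+11 + 1.6778e+7*I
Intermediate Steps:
j = -20/3 (j = -⅓*20 = -20/3 ≈ -6.6667)
k(R, t) = -4 + R
l(L, r) = 4*r² (l(L, r) = (r + r)² = (2*r)² = 4*r²)
K(S) = √(-32/3 + S) (K(S) = √(S + (-4 - 20/3)) = √(S - 32/3) = √(-32/3 + S))
(K(-146) + 446203)*(178349 + l(x, 539)) = (√(-96 + 9*(-146))/3 + 446203)*(178349 + 4*539²) = (√(-96 - 1314)/3 + 446203)*(178349 + 4*290521) = (√(-1410)/3 + 446203)*(178349 + 1162084) = ((I*√1410)/3 + 446203)*1340433 = (I*√1410/3 + 446203)*1340433 = (446203 + I*√1410/3)*1340433 = 598105225899 + 446811*I*√1410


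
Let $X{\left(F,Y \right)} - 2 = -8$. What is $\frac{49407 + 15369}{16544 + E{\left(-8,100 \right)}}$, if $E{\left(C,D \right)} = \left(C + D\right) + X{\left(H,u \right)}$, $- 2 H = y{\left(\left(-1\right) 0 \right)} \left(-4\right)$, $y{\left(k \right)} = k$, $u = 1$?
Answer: $\frac{32388}{8315} \approx 3.8951$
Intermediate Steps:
$H = 0$ ($H = - \frac{\left(-1\right) 0 \left(-4\right)}{2} = - \frac{0 \left(-4\right)}{2} = \left(- \frac{1}{2}\right) 0 = 0$)
$X{\left(F,Y \right)} = -6$ ($X{\left(F,Y \right)} = 2 - 8 = -6$)
$E{\left(C,D \right)} = -6 + C + D$ ($E{\left(C,D \right)} = \left(C + D\right) - 6 = -6 + C + D$)
$\frac{49407 + 15369}{16544 + E{\left(-8,100 \right)}} = \frac{49407 + 15369}{16544 - -86} = \frac{64776}{16544 + 86} = \frac{64776}{16630} = 64776 \cdot \frac{1}{16630} = \frac{32388}{8315}$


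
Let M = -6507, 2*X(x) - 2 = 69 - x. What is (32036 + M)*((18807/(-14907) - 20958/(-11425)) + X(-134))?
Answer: 298767242053791/113541650 ≈ 2.6313e+6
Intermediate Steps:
X(x) = 71/2 - x/2 (X(x) = 1 + (69 - x)/2 = 1 + (69/2 - x/2) = 71/2 - x/2)
(32036 + M)*((18807/(-14907) - 20958/(-11425)) + X(-134)) = (32036 - 6507)*((18807/(-14907) - 20958/(-11425)) + (71/2 - 1/2*(-134))) = 25529*((18807*(-1/14907) - 20958*(-1/11425)) + (71/2 + 67)) = 25529*((-6269/4969 + 20958/11425) + 205/2) = 25529*(32516977/56770825 + 205/2) = 25529*(11703053079/113541650) = 298767242053791/113541650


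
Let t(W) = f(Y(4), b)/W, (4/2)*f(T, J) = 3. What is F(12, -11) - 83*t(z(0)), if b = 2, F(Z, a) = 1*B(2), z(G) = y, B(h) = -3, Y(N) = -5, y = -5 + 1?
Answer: 225/8 ≈ 28.125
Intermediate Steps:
y = -4
z(G) = -4
F(Z, a) = -3 (F(Z, a) = 1*(-3) = -3)
f(T, J) = 3/2 (f(T, J) = (1/2)*3 = 3/2)
t(W) = 3/(2*W)
F(12, -11) - 83*t(z(0)) = -3 - 249/(2*(-4)) = -3 - 249*(-1)/(2*4) = -3 - 83*(-3/8) = -3 + 249/8 = 225/8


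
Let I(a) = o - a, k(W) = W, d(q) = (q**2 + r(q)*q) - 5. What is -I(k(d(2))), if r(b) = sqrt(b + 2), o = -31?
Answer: 34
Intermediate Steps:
r(b) = sqrt(2 + b)
d(q) = -5 + q**2 + q*sqrt(2 + q) (d(q) = (q**2 + sqrt(2 + q)*q) - 5 = (q**2 + q*sqrt(2 + q)) - 5 = -5 + q**2 + q*sqrt(2 + q))
I(a) = -31 - a
-I(k(d(2))) = -(-31 - (-5 + 2**2 + 2*sqrt(2 + 2))) = -(-31 - (-5 + 4 + 2*sqrt(4))) = -(-31 - (-5 + 4 + 2*2)) = -(-31 - (-5 + 4 + 4)) = -(-31 - 1*3) = -(-31 - 3) = -1*(-34) = 34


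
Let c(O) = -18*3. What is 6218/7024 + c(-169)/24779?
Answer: 76848263/87023848 ≈ 0.88307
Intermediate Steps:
c(O) = -54
6218/7024 + c(-169)/24779 = 6218/7024 - 54/24779 = 6218*(1/7024) - 54*1/24779 = 3109/3512 - 54/24779 = 76848263/87023848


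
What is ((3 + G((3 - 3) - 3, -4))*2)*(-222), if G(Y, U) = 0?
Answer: -1332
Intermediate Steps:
((3 + G((3 - 3) - 3, -4))*2)*(-222) = ((3 + 0)*2)*(-222) = (3*2)*(-222) = 6*(-222) = -1332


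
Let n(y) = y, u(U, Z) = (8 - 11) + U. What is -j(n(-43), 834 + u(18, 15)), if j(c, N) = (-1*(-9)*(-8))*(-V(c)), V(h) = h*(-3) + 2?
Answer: -9432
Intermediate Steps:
V(h) = 2 - 3*h (V(h) = -3*h + 2 = 2 - 3*h)
u(U, Z) = -3 + U
j(c, N) = 144 - 216*c (j(c, N) = (-1*(-9)*(-8))*(-(2 - 3*c)) = (9*(-8))*(-2 + 3*c) = -72*(-2 + 3*c) = 144 - 216*c)
-j(n(-43), 834 + u(18, 15)) = -(144 - 216*(-43)) = -(144 + 9288) = -1*9432 = -9432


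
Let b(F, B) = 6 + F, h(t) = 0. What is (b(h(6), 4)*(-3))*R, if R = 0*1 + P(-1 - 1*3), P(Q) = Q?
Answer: 72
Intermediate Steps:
R = -4 (R = 0*1 + (-1 - 1*3) = 0 + (-1 - 3) = 0 - 4 = -4)
(b(h(6), 4)*(-3))*R = ((6 + 0)*(-3))*(-4) = (6*(-3))*(-4) = -18*(-4) = 72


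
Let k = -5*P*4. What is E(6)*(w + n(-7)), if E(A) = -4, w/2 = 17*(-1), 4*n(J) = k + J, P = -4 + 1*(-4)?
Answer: -17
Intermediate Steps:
P = -8 (P = -4 - 4 = -8)
k = 160 (k = -5*(-8)*4 = 40*4 = 160)
n(J) = 40 + J/4 (n(J) = (160 + J)/4 = 40 + J/4)
w = -34 (w = 2*(17*(-1)) = 2*(-17) = -34)
E(6)*(w + n(-7)) = -4*(-34 + (40 + (¼)*(-7))) = -4*(-34 + (40 - 7/4)) = -4*(-34 + 153/4) = -4*17/4 = -17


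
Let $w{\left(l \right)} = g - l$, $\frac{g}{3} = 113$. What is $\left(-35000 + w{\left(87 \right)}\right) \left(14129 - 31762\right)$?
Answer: $612711484$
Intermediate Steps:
$g = 339$ ($g = 3 \cdot 113 = 339$)
$w{\left(l \right)} = 339 - l$
$\left(-35000 + w{\left(87 \right)}\right) \left(14129 - 31762\right) = \left(-35000 + \left(339 - 87\right)\right) \left(14129 - 31762\right) = \left(-35000 + \left(339 - 87\right)\right) \left(-17633\right) = \left(-35000 + 252\right) \left(-17633\right) = \left(-34748\right) \left(-17633\right) = 612711484$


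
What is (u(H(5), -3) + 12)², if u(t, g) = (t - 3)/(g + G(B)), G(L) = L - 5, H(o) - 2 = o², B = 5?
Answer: 16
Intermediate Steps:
H(o) = 2 + o²
G(L) = -5 + L
u(t, g) = (-3 + t)/g (u(t, g) = (t - 3)/(g + (-5 + 5)) = (-3 + t)/(g + 0) = (-3 + t)/g)
(u(H(5), -3) + 12)² = ((-3 + (2 + 5²))/(-3) + 12)² = (-(-3 + (2 + 25))/3 + 12)² = (-(-3 + 27)/3 + 12)² = (-⅓*24 + 12)² = (-8 + 12)² = 4² = 16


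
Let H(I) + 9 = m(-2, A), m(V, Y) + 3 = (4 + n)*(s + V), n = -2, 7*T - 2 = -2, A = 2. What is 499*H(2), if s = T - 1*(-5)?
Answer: -2994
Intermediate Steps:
T = 0 (T = 2/7 + (⅐)*(-2) = 2/7 - 2/7 = 0)
s = 5 (s = 0 - 1*(-5) = 0 + 5 = 5)
m(V, Y) = 7 + 2*V (m(V, Y) = -3 + (4 - 2)*(5 + V) = -3 + 2*(5 + V) = -3 + (10 + 2*V) = 7 + 2*V)
H(I) = -6 (H(I) = -9 + (7 + 2*(-2)) = -9 + (7 - 4) = -9 + 3 = -6)
499*H(2) = 499*(-6) = -2994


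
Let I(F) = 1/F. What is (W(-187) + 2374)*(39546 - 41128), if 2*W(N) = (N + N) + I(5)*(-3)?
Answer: -17296797/5 ≈ -3.4594e+6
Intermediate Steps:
W(N) = -3/10 + N (W(N) = ((N + N) - 3/5)/2 = (2*N + (1/5)*(-3))/2 = (2*N - 3/5)/2 = (-3/5 + 2*N)/2 = -3/10 + N)
(W(-187) + 2374)*(39546 - 41128) = ((-3/10 - 187) + 2374)*(39546 - 41128) = (-1873/10 + 2374)*(-1582) = (21867/10)*(-1582) = -17296797/5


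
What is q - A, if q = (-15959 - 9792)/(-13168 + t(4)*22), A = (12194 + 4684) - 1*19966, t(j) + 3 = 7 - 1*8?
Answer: 40960279/13256 ≈ 3089.9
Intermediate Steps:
t(j) = -4 (t(j) = -3 + (7 - 1*8) = -3 + (7 - 8) = -3 - 1 = -4)
A = -3088 (A = 16878 - 19966 = -3088)
q = 25751/13256 (q = (-15959 - 9792)/(-13168 - 4*22) = -25751/(-13168 - 88) = -25751/(-13256) = -25751*(-1/13256) = 25751/13256 ≈ 1.9426)
q - A = 25751/13256 - 1*(-3088) = 25751/13256 + 3088 = 40960279/13256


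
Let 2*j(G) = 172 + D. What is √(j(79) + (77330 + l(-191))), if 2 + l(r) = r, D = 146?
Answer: 4*√4831 ≈ 278.02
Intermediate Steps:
l(r) = -2 + r
j(G) = 159 (j(G) = (172 + 146)/2 = (½)*318 = 159)
√(j(79) + (77330 + l(-191))) = √(159 + (77330 + (-2 - 191))) = √(159 + (77330 - 193)) = √(159 + 77137) = √77296 = 4*√4831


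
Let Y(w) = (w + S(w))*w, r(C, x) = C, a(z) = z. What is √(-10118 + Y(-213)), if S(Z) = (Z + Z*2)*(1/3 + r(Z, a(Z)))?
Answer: I*√28910171 ≈ 5376.8*I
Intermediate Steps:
S(Z) = 3*Z*(⅓ + Z) (S(Z) = (Z + Z*2)*(1/3 + Z) = (Z + 2*Z)*(⅓ + Z) = (3*Z)*(⅓ + Z) = 3*Z*(⅓ + Z))
Y(w) = w*(w + w*(1 + 3*w)) (Y(w) = (w + w*(1 + 3*w))*w = w*(w + w*(1 + 3*w)))
√(-10118 + Y(-213)) = √(-10118 + (-213)²*(2 + 3*(-213))) = √(-10118 + 45369*(2 - 639)) = √(-10118 + 45369*(-637)) = √(-10118 - 28900053) = √(-28910171) = I*√28910171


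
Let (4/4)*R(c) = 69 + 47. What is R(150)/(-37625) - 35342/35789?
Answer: -1333894274/1346561125 ≈ -0.99059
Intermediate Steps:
R(c) = 116 (R(c) = 69 + 47 = 116)
R(150)/(-37625) - 35342/35789 = 116/(-37625) - 35342/35789 = 116*(-1/37625) - 35342*1/35789 = -116/37625 - 35342/35789 = -1333894274/1346561125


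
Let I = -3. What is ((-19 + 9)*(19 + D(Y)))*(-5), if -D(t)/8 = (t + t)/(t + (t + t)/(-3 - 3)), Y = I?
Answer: -250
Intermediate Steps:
Y = -3
D(t) = -24 (D(t) = -8*(t + t)/(t + (t + t)/(-3 - 3)) = -8*2*t/(t + (2*t)/(-6)) = -8*2*t/(t + (2*t)*(-⅙)) = -8*2*t/(t - t/3) = -8*2*t/(2*t/3) = -8*2*t*3/(2*t) = -8*3 = -24)
((-19 + 9)*(19 + D(Y)))*(-5) = ((-19 + 9)*(19 - 24))*(-5) = -10*(-5)*(-5) = 50*(-5) = -250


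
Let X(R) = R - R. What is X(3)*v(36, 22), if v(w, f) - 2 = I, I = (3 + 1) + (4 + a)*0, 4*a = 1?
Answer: 0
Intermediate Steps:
a = ¼ (a = (¼)*1 = ¼ ≈ 0.25000)
X(R) = 0
I = 4 (I = (3 + 1) + (4 + ¼)*0 = 4 + (17/4)*0 = 4 + 0 = 4)
v(w, f) = 6 (v(w, f) = 2 + 4 = 6)
X(3)*v(36, 22) = 0*6 = 0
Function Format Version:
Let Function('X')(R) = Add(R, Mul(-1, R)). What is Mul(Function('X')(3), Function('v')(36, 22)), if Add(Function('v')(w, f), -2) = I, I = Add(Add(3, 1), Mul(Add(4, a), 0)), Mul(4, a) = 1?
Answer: 0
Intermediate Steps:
a = Rational(1, 4) (a = Mul(Rational(1, 4), 1) = Rational(1, 4) ≈ 0.25000)
Function('X')(R) = 0
I = 4 (I = Add(Add(3, 1), Mul(Add(4, Rational(1, 4)), 0)) = Add(4, Mul(Rational(17, 4), 0)) = Add(4, 0) = 4)
Function('v')(w, f) = 6 (Function('v')(w, f) = Add(2, 4) = 6)
Mul(Function('X')(3), Function('v')(36, 22)) = Mul(0, 6) = 0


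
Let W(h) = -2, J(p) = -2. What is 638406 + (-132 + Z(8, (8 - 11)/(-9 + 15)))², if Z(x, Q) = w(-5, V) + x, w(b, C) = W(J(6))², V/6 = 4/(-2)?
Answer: 652806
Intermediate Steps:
V = -12 (V = 6*(4/(-2)) = 6*(4*(-½)) = 6*(-2) = -12)
w(b, C) = 4 (w(b, C) = (-2)² = 4)
Z(x, Q) = 4 + x
638406 + (-132 + Z(8, (8 - 11)/(-9 + 15)))² = 638406 + (-132 + (4 + 8))² = 638406 + (-132 + 12)² = 638406 + (-120)² = 638406 + 14400 = 652806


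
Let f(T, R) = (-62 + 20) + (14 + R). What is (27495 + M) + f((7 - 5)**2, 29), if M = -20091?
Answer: 7405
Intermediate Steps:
f(T, R) = -28 + R (f(T, R) = -42 + (14 + R) = -28 + R)
(27495 + M) + f((7 - 5)**2, 29) = (27495 - 20091) + (-28 + 29) = 7404 + 1 = 7405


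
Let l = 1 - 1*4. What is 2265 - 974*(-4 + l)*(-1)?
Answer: -4553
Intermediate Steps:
l = -3 (l = 1 - 4 = -3)
2265 - 974*(-4 + l)*(-1) = 2265 - 974*(-4 - 3)*(-1) = 2265 - (-6818)*(-1) = 2265 - 974*7 = 2265 - 6818 = -4553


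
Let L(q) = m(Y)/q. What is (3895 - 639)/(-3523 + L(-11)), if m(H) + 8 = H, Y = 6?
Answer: -35816/38751 ≈ -0.92426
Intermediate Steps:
m(H) = -8 + H
L(q) = -2/q (L(q) = (-8 + 6)/q = -2/q)
(3895 - 639)/(-3523 + L(-11)) = (3895 - 639)/(-3523 - 2/(-11)) = 3256/(-3523 - 2*(-1/11)) = 3256/(-3523 + 2/11) = 3256/(-38751/11) = 3256*(-11/38751) = -35816/38751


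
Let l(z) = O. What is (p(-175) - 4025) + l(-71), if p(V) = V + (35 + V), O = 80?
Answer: -4260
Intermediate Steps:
p(V) = 35 + 2*V
l(z) = 80
(p(-175) - 4025) + l(-71) = ((35 + 2*(-175)) - 4025) + 80 = ((35 - 350) - 4025) + 80 = (-315 - 4025) + 80 = -4340 + 80 = -4260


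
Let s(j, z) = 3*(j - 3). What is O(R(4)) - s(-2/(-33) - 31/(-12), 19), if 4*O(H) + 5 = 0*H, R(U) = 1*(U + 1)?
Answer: -2/11 ≈ -0.18182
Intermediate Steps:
R(U) = 1 + U (R(U) = 1*(1 + U) = 1 + U)
s(j, z) = -9 + 3*j (s(j, z) = 3*(-3 + j) = -9 + 3*j)
O(H) = -5/4 (O(H) = -5/4 + (0*H)/4 = -5/4 + (¼)*0 = -5/4 + 0 = -5/4)
O(R(4)) - s(-2/(-33) - 31/(-12), 19) = -5/4 - (-9 + 3*(-2/(-33) - 31/(-12))) = -5/4 - (-9 + 3*(-2*(-1/33) - 31*(-1/12))) = -5/4 - (-9 + 3*(2/33 + 31/12)) = -5/4 - (-9 + 3*(349/132)) = -5/4 - (-9 + 349/44) = -5/4 - 1*(-47/44) = -5/4 + 47/44 = -2/11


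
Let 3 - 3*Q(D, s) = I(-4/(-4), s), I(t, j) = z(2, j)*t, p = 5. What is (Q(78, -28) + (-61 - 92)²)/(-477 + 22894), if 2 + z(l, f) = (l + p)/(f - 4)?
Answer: 2247431/2152032 ≈ 1.0443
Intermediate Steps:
z(l, f) = -2 + (5 + l)/(-4 + f) (z(l, f) = -2 + (l + 5)/(f - 4) = -2 + (5 + l)/(-4 + f))
I(t, j) = t*(15 - 2*j)/(-4 + j) (I(t, j) = ((13 + 2 - 2*j)/(-4 + j))*t = ((15 - 2*j)/(-4 + j))*t = t*(15 - 2*j)/(-4 + j))
Q(D, s) = 1 - (15 - 2*s)/(3*(-4 + s)) (Q(D, s) = 1 - (-4/(-4))*(15 - 2*s)/(3*(-4 + s)) = 1 - (-4*(-¼))*(15 - 2*s)/(3*(-4 + s)) = 1 - (15 - 2*s)/(3*(-4 + s)))
(Q(78, -28) + (-61 - 92)²)/(-477 + 22894) = ((-27 + 5*(-28))/(3*(-4 - 28)) + (-61 - 92)²)/(-477 + 22894) = ((⅓)*(-27 - 140)/(-32) + (-153)²)/22417 = ((⅓)*(-1/32)*(-167) + 23409)*(1/22417) = (167/96 + 23409)*(1/22417) = (2247431/96)*(1/22417) = 2247431/2152032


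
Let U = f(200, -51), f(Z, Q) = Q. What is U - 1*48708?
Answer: -48759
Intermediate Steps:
U = -51
U - 1*48708 = -51 - 1*48708 = -51 - 48708 = -48759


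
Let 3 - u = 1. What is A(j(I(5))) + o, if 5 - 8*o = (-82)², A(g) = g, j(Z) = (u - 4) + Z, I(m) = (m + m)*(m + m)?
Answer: -5935/8 ≈ -741.88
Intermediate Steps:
u = 2 (u = 3 - 1*1 = 3 - 1 = 2)
I(m) = 4*m² (I(m) = (2*m)*(2*m) = 4*m²)
j(Z) = -2 + Z (j(Z) = (2 - 4) + Z = -2 + Z)
o = -6719/8 (o = 5/8 - ⅛*(-82)² = 5/8 - ⅛*6724 = 5/8 - 1681/2 = -6719/8 ≈ -839.88)
A(j(I(5))) + o = (-2 + 4*5²) - 6719/8 = (-2 + 4*25) - 6719/8 = (-2 + 100) - 6719/8 = 98 - 6719/8 = -5935/8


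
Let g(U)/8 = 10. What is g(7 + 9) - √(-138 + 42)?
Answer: 80 - 4*I*√6 ≈ 80.0 - 9.798*I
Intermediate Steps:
g(U) = 80 (g(U) = 8*10 = 80)
g(7 + 9) - √(-138 + 42) = 80 - √(-138 + 42) = 80 - √(-96) = 80 - 4*I*√6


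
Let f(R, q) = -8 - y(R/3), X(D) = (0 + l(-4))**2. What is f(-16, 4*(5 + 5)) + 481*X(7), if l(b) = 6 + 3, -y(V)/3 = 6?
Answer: 38971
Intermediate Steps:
y(V) = -18 (y(V) = -3*6 = -18)
l(b) = 9
X(D) = 81 (X(D) = (0 + 9)**2 = 9**2 = 81)
f(R, q) = 10 (f(R, q) = -8 - 1*(-18) = -8 + 18 = 10)
f(-16, 4*(5 + 5)) + 481*X(7) = 10 + 481*81 = 10 + 38961 = 38971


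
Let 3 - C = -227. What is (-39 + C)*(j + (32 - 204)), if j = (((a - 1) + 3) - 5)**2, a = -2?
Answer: -28077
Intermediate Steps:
C = 230 (C = 3 - 1*(-227) = 3 + 227 = 230)
j = 25 (j = (((-2 - 1) + 3) - 5)**2 = ((-3 + 3) - 5)**2 = (0 - 5)**2 = (-5)**2 = 25)
(-39 + C)*(j + (32 - 204)) = (-39 + 230)*(25 + (32 - 204)) = 191*(25 - 172) = 191*(-147) = -28077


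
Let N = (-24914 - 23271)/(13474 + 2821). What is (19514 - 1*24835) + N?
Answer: -17350776/3259 ≈ -5324.0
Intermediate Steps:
N = -9637/3259 (N = -48185/16295 = -48185*1/16295 = -9637/3259 ≈ -2.9570)
(19514 - 1*24835) + N = (19514 - 1*24835) - 9637/3259 = (19514 - 24835) - 9637/3259 = -5321 - 9637/3259 = -17350776/3259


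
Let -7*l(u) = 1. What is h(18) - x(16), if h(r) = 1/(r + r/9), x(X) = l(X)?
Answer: 27/140 ≈ 0.19286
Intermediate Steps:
l(u) = -⅐ (l(u) = -⅐*1 = -⅐)
x(X) = -⅐
h(r) = 9/(10*r) (h(r) = 1/(r + r*(⅑)) = 1/(r + r/9) = 1/(10*r/9) = 9/(10*r))
h(18) - x(16) = (9/10)/18 - 1*(-⅐) = (9/10)*(1/18) + ⅐ = 1/20 + ⅐ = 27/140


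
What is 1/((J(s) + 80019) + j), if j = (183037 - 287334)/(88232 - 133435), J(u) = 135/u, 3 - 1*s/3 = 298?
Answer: 2666977/213414579259 ≈ 1.2497e-5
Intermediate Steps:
s = -885 (s = 9 - 3*298 = 9 - 894 = -885)
j = 104297/45203 (j = -104297/(-45203) = -104297*(-1/45203) = 104297/45203 ≈ 2.3073)
1/((J(s) + 80019) + j) = 1/((135/(-885) + 80019) + 104297/45203) = 1/((135*(-1/885) + 80019) + 104297/45203) = 1/((-9/59 + 80019) + 104297/45203) = 1/(4721112/59 + 104297/45203) = 1/(213414579259/2666977) = 2666977/213414579259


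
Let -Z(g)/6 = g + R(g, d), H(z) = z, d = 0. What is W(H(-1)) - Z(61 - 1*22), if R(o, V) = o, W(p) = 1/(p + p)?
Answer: 935/2 ≈ 467.50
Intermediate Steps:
W(p) = 1/(2*p)
Z(g) = -12*g (Z(g) = -6*(g + g) = -12*g)
W(H(-1)) - Z(61 - 1*22) = (½)/(-1) - (-12)*(61 - 1*22) = (½)*(-1) - (-12)*(61 - 22) = -½ - (-12)*39 = -½ - 1*(-468) = -½ + 468 = 935/2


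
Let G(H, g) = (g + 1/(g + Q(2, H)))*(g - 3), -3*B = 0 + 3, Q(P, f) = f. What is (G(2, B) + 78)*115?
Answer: 8970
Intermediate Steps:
B = -1 (B = -(0 + 3)/3 = -1/3*3 = -1)
G(H, g) = (-3 + g)*(g + 1/(H + g)) (G(H, g) = (g + 1/(g + H))*(g - 3) = (g + 1/(H + g))*(-3 + g) = (-3 + g)*(g + 1/(H + g)))
(G(2, B) + 78)*115 = ((-3 - 1 + (-1)**3 - 3*(-1)**2 + 2*(-1)**2 - 3*2*(-1))/(2 - 1) + 78)*115 = ((-3 - 1 - 1 - 3*1 + 2*1 + 6)/1 + 78)*115 = (1*(-3 - 1 - 1 - 3 + 2 + 6) + 78)*115 = (1*0 + 78)*115 = (0 + 78)*115 = 78*115 = 8970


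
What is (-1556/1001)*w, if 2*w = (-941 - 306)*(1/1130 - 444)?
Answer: -243375357677/565565 ≈ -4.3032e+5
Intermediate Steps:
w = 625643593/2260 (w = ((-941 - 306)*(1/1130 - 444))/2 = (-1247*(1/1130 - 444))/2 = (-1247*(-501719/1130))/2 = (½)*(625643593/1130) = 625643593/2260 ≈ 2.7683e+5)
(-1556/1001)*w = -1556/1001*(625643593/2260) = -1556*1/1001*(625643593/2260) = -1556/1001*625643593/2260 = -243375357677/565565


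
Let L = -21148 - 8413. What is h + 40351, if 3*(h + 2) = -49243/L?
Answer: 3578319610/88683 ≈ 40350.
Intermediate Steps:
L = -29561
h = -128123/88683 (h = -2 + (-49243/(-29561))/3 = -2 + (-49243*(-1/29561))/3 = -2 + (1/3)*(49243/29561) = -2 + 49243/88683 = -128123/88683 ≈ -1.4447)
h + 40351 = -128123/88683 + 40351 = 3578319610/88683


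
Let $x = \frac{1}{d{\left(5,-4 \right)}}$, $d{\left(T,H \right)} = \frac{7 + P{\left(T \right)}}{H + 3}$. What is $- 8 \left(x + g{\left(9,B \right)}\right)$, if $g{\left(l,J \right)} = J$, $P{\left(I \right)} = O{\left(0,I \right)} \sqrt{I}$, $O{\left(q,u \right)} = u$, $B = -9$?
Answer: $\frac{1354}{19} + \frac{10 \sqrt{5}}{19} \approx 72.44$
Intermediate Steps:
$P{\left(I \right)} = I^{\frac{3}{2}}$ ($P{\left(I \right)} = I \sqrt{I} = I^{\frac{3}{2}}$)
$d{\left(T,H \right)} = \frac{7 + T^{\frac{3}{2}}}{3 + H}$ ($d{\left(T,H \right)} = \frac{7 + T^{\frac{3}{2}}}{H + 3} = \frac{7 + T^{\frac{3}{2}}}{3 + H}$)
$x = \frac{1}{-7 - 5 \sqrt{5}}$ ($x = \frac{1}{\frac{1}{3 - 4} \left(7 + 5^{\frac{3}{2}}\right)} = \frac{1}{\frac{1}{-1} \left(7 + 5 \sqrt{5}\right)} = \frac{1}{\left(-1\right) \left(7 + 5 \sqrt{5}\right)} = \frac{1}{-7 - 5 \sqrt{5}} \approx -0.055004$)
$- 8 \left(x + g{\left(9,B \right)}\right) = - 8 \left(\left(\frac{7}{76} - \frac{5 \sqrt{5}}{76}\right) - 9\right) = - 8 \left(- \frac{677}{76} - \frac{5 \sqrt{5}}{76}\right) = \frac{1354}{19} + \frac{10 \sqrt{5}}{19}$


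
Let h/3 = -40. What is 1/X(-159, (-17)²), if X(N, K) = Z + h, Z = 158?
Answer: 1/38 ≈ 0.026316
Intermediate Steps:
h = -120 (h = 3*(-40) = -120)
X(N, K) = 38 (X(N, K) = 158 - 120 = 38)
1/X(-159, (-17)²) = 1/38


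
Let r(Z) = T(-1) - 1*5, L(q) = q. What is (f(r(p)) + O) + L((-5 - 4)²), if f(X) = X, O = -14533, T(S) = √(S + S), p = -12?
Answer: -14457 + I*√2 ≈ -14457.0 + 1.4142*I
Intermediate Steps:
T(S) = √2*√S (T(S) = √(2*S) = √2*√S)
r(Z) = -5 + I*√2 (r(Z) = √2*√(-1) - 1*5 = √2*I - 5 = I*√2 - 5 = -5 + I*√2)
(f(r(p)) + O) + L((-5 - 4)²) = ((-5 + I*√2) - 14533) + (-5 - 4)² = (-14538 + I*√2) + (-9)² = (-14538 + I*√2) + 81 = -14457 + I*√2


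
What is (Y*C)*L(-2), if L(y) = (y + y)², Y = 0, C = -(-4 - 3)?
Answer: 0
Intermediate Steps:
C = 7 (C = -1*(-7) = 7)
L(y) = 4*y² (L(y) = (2*y)² = 4*y²)
(Y*C)*L(-2) = (0*7)*(4*(-2)²) = 0*(4*4) = 0*16 = 0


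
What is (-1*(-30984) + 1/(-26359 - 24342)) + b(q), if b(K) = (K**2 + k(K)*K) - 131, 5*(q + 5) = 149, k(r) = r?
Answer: 40666105952/1267525 ≈ 32083.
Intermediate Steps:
q = 124/5 (q = -5 + (1/5)*149 = -5 + 149/5 = 124/5 ≈ 24.800)
b(K) = -131 + 2*K**2 (b(K) = (K**2 + K*K) - 131 = (K**2 + K**2) - 131 = 2*K**2 - 131 = -131 + 2*K**2)
(-1*(-30984) + 1/(-26359 - 24342)) + b(q) = (-1*(-30984) + 1/(-26359 - 24342)) + (-131 + 2*(124/5)**2) = (30984 + 1/(-50701)) + (-131 + 2*(15376/25)) = (30984 - 1/50701) + (-131 + 30752/25) = 1570919783/50701 + 27477/25 = 40666105952/1267525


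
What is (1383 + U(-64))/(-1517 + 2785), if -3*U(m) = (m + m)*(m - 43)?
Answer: -9547/3804 ≈ -2.5097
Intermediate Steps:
U(m) = -2*m*(-43 + m)/3 (U(m) = -(m + m)*(m - 43)/3 = -2*m*(-43 + m)/3)
(1383 + U(-64))/(-1517 + 2785) = (1383 + (⅔)*(-64)*(43 - 1*(-64)))/(-1517 + 2785) = (1383 + (⅔)*(-64)*(43 + 64))/1268 = (1383 + (⅔)*(-64)*107)*(1/1268) = (1383 - 13696/3)*(1/1268) = -9547/3*1/1268 = -9547/3804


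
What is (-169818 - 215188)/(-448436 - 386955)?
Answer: 385006/835391 ≈ 0.46087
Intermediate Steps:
(-169818 - 215188)/(-448436 - 386955) = -385006/(-835391) = -385006*(-1/835391) = 385006/835391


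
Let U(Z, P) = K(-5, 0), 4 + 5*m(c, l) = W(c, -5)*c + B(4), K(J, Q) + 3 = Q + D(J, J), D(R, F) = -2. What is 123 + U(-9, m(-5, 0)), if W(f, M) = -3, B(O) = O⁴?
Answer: 118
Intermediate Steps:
K(J, Q) = -5 + Q (K(J, Q) = -3 + (Q - 2) = -3 + (-2 + Q) = -5 + Q)
m(c, l) = 252/5 - 3*c/5 (m(c, l) = -⅘ + (-3*c + 4⁴)/5 = -⅘ + (-3*c + 256)/5 = -⅘ + (256 - 3*c)/5 = -⅘ + (256/5 - 3*c/5) = 252/5 - 3*c/5)
U(Z, P) = -5 (U(Z, P) = -5 + 0 = -5)
123 + U(-9, m(-5, 0)) = 123 - 5 = 118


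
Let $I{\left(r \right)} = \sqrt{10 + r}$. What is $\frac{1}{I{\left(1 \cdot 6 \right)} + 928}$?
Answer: $\frac{1}{932} \approx 0.001073$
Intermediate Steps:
$\frac{1}{I{\left(1 \cdot 6 \right)} + 928} = \frac{1}{\sqrt{10 + 1 \cdot 6} + 928} = \frac{1}{\sqrt{10 + 6} + 928} = \frac{1}{\sqrt{16} + 928} = \frac{1}{4 + 928} = \frac{1}{932}$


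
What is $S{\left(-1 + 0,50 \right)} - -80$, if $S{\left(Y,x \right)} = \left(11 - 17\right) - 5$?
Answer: $69$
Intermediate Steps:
$S{\left(Y,x \right)} = -11$ ($S{\left(Y,x \right)} = -6 - 5 = -11$)
$S{\left(-1 + 0,50 \right)} - -80 = -11 - -80 = -11 + 80 = 69$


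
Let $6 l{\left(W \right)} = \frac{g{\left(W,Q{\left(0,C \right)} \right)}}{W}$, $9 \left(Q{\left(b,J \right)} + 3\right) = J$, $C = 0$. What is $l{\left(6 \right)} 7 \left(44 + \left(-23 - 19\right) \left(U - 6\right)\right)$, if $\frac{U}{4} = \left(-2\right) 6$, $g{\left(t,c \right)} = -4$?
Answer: $- \frac{16184}{9} \approx -1798.2$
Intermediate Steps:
$Q{\left(b,J \right)} = -3 + \frac{J}{9}$
$l{\left(W \right)} = - \frac{2}{3 W}$ ($l{\left(W \right)} = \frac{\left(-4\right) \frac{1}{W}}{6} = - \frac{2}{3 W}$)
$U = -48$ ($U = 4 \left(\left(-2\right) 6\right) = 4 \left(-12\right) = -48$)
$l{\left(6 \right)} 7 \left(44 + \left(-23 - 19\right) \left(U - 6\right)\right) = - \frac{2}{3 \cdot 6} \cdot 7 \left(44 + \left(-23 - 19\right) \left(-48 - 6\right)\right) = \left(- \frac{2}{3}\right) \frac{1}{6} \cdot 7 \left(44 - -2268\right) = \left(- \frac{1}{9}\right) 7 \left(44 + 2268\right) = \left(- \frac{7}{9}\right) 2312 = - \frac{16184}{9}$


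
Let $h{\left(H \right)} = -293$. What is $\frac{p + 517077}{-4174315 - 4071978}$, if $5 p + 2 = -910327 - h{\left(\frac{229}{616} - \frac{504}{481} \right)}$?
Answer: $- \frac{1675349}{41231465} \approx -0.040633$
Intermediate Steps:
$p = - \frac{910036}{5}$ ($p = - \frac{2}{5} + \frac{-910327 - -293}{5} = - \frac{2}{5} + \frac{-910327 + 293}{5} = - \frac{2}{5} + \frac{1}{5} \left(-910034\right) = - \frac{2}{5} - \frac{910034}{5} = - \frac{910036}{5} \approx -1.8201 \cdot 10^{5}$)
$\frac{p + 517077}{-4174315 - 4071978} = \frac{- \frac{910036}{5} + 517077}{-4174315 - 4071978} = \frac{1675349}{5 \left(-8246293\right)} = \frac{1675349}{5} \left(- \frac{1}{8246293}\right) = - \frac{1675349}{41231465}$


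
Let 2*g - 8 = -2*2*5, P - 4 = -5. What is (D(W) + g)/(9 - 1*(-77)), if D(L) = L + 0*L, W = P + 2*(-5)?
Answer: -17/86 ≈ -0.19767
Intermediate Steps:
P = -1 (P = 4 - 5 = -1)
W = -11 (W = -1 + 2*(-5) = -1 - 10 = -11)
g = -6 (g = 4 + (-2*2*5)/2 = 4 + (-4*5)/2 = 4 + (½)*(-20) = 4 - 10 = -6)
D(L) = L (D(L) = L + 0 = L)
(D(W) + g)/(9 - 1*(-77)) = (-11 - 6)/(9 - 1*(-77)) = -17/(9 + 77) = -17/86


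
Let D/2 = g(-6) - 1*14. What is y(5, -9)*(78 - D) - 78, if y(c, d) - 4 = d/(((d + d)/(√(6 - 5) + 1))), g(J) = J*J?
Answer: 92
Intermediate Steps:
g(J) = J²
D = 44 (D = 2*((-6)² - 1*14) = 2*(36 - 14) = 2*22 = 44)
y(c, d) = 5 (y(c, d) = 4 + d/(((d + d)/(√(6 - 5) + 1))) = 4 + d/(((2*d)/(√1 + 1))) = 4 + d/(((2*d)/(1 + 1))) = 4 + d/(((2*d)/2)) = 4 + d/(((2*d)*(½))) = 4 + d/d = 4 + 1 = 5)
y(5, -9)*(78 - D) - 78 = 5*(78 - 1*44) - 78 = 5*(78 - 44) - 78 = 5*34 - 78 = 170 - 78 = 92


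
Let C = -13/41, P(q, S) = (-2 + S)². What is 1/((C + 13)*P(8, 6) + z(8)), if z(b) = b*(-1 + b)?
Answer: 41/10616 ≈ 0.0038621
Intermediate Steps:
C = -13/41 (C = -13*1/41 = -13/41 ≈ -0.31707)
1/((C + 13)*P(8, 6) + z(8)) = 1/((-13/41 + 13)*(-2 + 6)² + 8*(-1 + 8)) = 1/((520/41)*4² + 8*7) = 1/((520/41)*16 + 56) = 1/(8320/41 + 56) = 1/(10616/41) = 41/10616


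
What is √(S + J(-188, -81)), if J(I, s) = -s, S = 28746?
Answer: 3*√3203 ≈ 169.79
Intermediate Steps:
√(S + J(-188, -81)) = √(28746 - 1*(-81)) = √(28746 + 81) = √28827 = 3*√3203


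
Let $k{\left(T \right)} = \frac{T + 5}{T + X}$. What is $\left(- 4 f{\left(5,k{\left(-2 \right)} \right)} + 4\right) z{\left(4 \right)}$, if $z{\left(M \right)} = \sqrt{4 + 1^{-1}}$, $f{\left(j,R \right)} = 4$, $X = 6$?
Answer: $- 12 \sqrt{5} \approx -26.833$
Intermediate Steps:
$k{\left(T \right)} = \frac{5 + T}{6 + T}$ ($k{\left(T \right)} = \frac{T + 5}{T + 6} = \frac{5 + T}{6 + T}$)
$z{\left(M \right)} = \sqrt{5}$ ($z{\left(M \right)} = \sqrt{4 + 1} = \sqrt{5}$)
$\left(- 4 f{\left(5,k{\left(-2 \right)} \right)} + 4\right) z{\left(4 \right)} = \left(\left(-4\right) 4 + 4\right) \sqrt{5} = \left(-16 + 4\right) \sqrt{5} = - 12 \sqrt{5}$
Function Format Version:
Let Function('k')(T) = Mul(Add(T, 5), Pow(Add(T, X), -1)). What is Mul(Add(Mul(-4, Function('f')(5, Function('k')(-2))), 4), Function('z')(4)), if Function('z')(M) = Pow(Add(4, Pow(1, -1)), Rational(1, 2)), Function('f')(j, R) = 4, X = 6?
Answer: Mul(-12, Pow(5, Rational(1, 2))) ≈ -26.833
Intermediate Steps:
Function('k')(T) = Mul(Pow(Add(6, T), -1), Add(5, T)) (Function('k')(T) = Mul(Add(T, 5), Pow(Add(T, 6), -1)) = Mul(Add(5, T), Pow(Add(6, T), -1)) = Mul(Pow(Add(6, T), -1), Add(5, T)))
Function('z')(M) = Pow(5, Rational(1, 2)) (Function('z')(M) = Pow(Add(4, 1), Rational(1, 2)) = Pow(5, Rational(1, 2)))
Mul(Add(Mul(-4, Function('f')(5, Function('k')(-2))), 4), Function('z')(4)) = Mul(Add(Mul(-4, 4), 4), Pow(5, Rational(1, 2))) = Mul(Add(-16, 4), Pow(5, Rational(1, 2))) = Mul(-12, Pow(5, Rational(1, 2)))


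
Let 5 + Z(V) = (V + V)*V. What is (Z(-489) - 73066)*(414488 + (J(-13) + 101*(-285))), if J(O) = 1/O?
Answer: 156275639046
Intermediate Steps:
Z(V) = -5 + 2*V² (Z(V) = -5 + (V + V)*V = -5 + (2*V)*V = -5 + 2*V²)
(Z(-489) - 73066)*(414488 + (J(-13) + 101*(-285))) = ((-5 + 2*(-489)²) - 73066)*(414488 + (1/(-13) + 101*(-285))) = ((-5 + 2*239121) - 73066)*(414488 + (-1/13 - 28785)) = ((-5 + 478242) - 73066)*(414488 - 374206/13) = (478237 - 73066)*(5014138/13) = 405171*(5014138/13) = 156275639046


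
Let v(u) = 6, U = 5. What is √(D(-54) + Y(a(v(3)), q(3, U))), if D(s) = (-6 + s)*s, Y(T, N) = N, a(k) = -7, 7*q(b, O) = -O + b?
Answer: √158746/7 ≈ 56.918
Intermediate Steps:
q(b, O) = -O/7 + b/7 (q(b, O) = (-O + b)/7 = (b - O)/7 = -O/7 + b/7)
D(s) = s*(-6 + s)
√(D(-54) + Y(a(v(3)), q(3, U))) = √(-54*(-6 - 54) + (-⅐*5 + (⅐)*3)) = √(-54*(-60) + (-5/7 + 3/7)) = √(3240 - 2/7) = √(22678/7) = √158746/7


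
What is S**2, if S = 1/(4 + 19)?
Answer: 1/529 ≈ 0.0018904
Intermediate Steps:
S = 1/23 ≈ 0.043478
S**2 = (1/23)**2 = 1/529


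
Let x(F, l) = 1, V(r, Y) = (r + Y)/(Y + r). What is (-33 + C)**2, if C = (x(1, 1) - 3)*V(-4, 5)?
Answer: 1225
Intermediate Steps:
V(r, Y) = 1 (V(r, Y) = (Y + r)/(Y + r) = 1)
C = -2 (C = (1 - 3)*1 = -2*1 = -2)
(-33 + C)**2 = (-33 - 2)**2 = (-35)**2 = 1225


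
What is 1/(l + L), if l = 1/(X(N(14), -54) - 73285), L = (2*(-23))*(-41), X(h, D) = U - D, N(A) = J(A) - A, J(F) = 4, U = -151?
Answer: 73382/138398451 ≈ 0.00053022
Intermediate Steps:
N(A) = 4 - A
X(h, D) = -151 - D
L = 1886 (L = -46*(-41) = 1886)
l = -1/73382 (l = 1/((-151 - 1*(-54)) - 73285) = 1/((-151 + 54) - 73285) = 1/(-97 - 73285) = 1/(-73382) = -1/73382 ≈ -1.3627e-5)
1/(l + L) = 1/(-1/73382 + 1886) = 1/(138398451/73382) = 73382/138398451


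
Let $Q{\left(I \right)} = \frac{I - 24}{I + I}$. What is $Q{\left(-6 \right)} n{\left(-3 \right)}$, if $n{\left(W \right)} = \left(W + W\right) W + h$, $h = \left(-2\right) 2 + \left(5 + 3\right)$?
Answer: $55$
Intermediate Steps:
$Q{\left(I \right)} = \frac{-24 + I}{2 I}$
$h = 4$ ($h = -4 + 8 = 4$)
$n{\left(W \right)} = 4 + 2 W^{2}$ ($n{\left(W \right)} = \left(W + W\right) W + 4 = 2 W W + 4 = 2 W^{2} + 4 = 4 + 2 W^{2}$)
$Q{\left(-6 \right)} n{\left(-3 \right)} = \frac{-24 - 6}{2 \left(-6\right)} \left(4 + 2 \left(-3\right)^{2}\right) = \frac{1}{2} \left(- \frac{1}{6}\right) \left(-30\right) \left(4 + 2 \cdot 9\right) = \frac{5 \left(4 + 18\right)}{2} = \frac{5}{2} \cdot 22 = 55$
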